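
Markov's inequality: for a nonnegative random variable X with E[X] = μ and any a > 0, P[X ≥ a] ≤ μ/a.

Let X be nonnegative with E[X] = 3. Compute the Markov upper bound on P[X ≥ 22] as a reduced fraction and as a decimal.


μ = E[X] = 3, a = 22.
Markov: P[X ≥ 22] ≤ μ/a = (3)/22 = 3/22.
Numerically: ≈ 0.136364.
(Since a = 22 > μ = 3.000000, the bound 3/22 is < 1 and informative.)

P[X ≥ 22] ≤ 3/22 ≈ 0.136364.


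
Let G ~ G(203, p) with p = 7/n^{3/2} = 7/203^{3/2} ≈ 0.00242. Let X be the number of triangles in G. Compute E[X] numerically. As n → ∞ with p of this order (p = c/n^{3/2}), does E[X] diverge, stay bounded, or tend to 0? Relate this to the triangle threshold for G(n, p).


Number of potential triangles: C(203, 3) = 1373701.
Each occurs with probability p³ ≈ (0.00242)³ ≈ 1.41763e-08.
By linearity: E[X] = C(203, 3)·p³ ≈ 1373701 · 1.41763e-08 ≈ 0.019.
Since α = 3/2 > 1, p = c/n^{3/2} = o(1/n) is below the triangle threshold p ~ 1/n. Asymptotically E[X] ~ (c³/6)·n^{3(1−α)} = (7³/6)·n^{-1.5} → 0, so by Markov's inequality G has no triangles w.h.p.

E[X] ≈ 0.019; in regime p = Θ(1/n^{3/2}) E[X] tends to 0 (below the triangle threshold p ~ 1/n).


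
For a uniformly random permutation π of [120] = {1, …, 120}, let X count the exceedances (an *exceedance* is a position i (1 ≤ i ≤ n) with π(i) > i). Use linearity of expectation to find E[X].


Write X = Σ_{i=1}^{120} X_i, where X_i = 1_{π(i) > i}.
For each fixed i, π(i) is uniform over {1, …, 120} (marginal of a uniform permutation), so P[π(i) > i] = (n − i)/n. Summing: Σ_{i=1}^{120} (n − i)/n = (0 + 1 + … + 119)/120 = 120(120 − 1)/(2·120) = (120 − 1)/2.
Hence E[X] = Σ_{i=1}^{120} (120 − i)/120 = 119/2 ≈ 59.50000.

E[X] = 119/2 = 59.50000.


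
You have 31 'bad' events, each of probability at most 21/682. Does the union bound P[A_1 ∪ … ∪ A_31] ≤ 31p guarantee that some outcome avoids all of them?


Union bound: P[∪_{i=1}^{31} A_i] ≤ Σ_i P[A_i] ≤ 31·p = 31·(21/682) = 21/22.
Numerically: 21/22 ≈ 0.954545.
Is 21/22 < 1? YES.
Since P[∪ A_i] ≤ 21/22 < 1, the complement has P[∩ A_i^c] ≥ 1 − 21/22 = 1/22 > 0, so some outcome avoids every A_i.

31·p = 21/22 ≈ 0.954545; existence CERTIFIED by the union bound.


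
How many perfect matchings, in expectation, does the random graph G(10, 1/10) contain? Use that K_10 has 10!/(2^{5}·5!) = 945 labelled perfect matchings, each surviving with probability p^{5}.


K_10 has 10!/(2^{5}·5!) = 945 labelled perfect matchings.
For each such perfect matching H, let X_H = 1 if all 5 edges of H are present in G. Then P[X_H = 1] = p^{5} = (1/10)^{5} = 1/100000.
Summing the indicators: E[X] = Σ_H E[X_H] = 945 · p^{5} = 945 · 1/100000 = 189/20000.
Numerically: E[X] ≈ 0.00945.

E[X] = 945 · (1/10)^{5} = 189/20000 ≈ 0.00945.


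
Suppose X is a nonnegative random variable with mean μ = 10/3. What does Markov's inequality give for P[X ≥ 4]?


μ = E[X] = 10/3, a = 4.
Markov: P[X ≥ 4] ≤ μ/a = (10/3)/4 = 5/6.
Numerically: ≈ 0.833333.
(Since a = 4 > μ = 3.333333, the bound 5/6 is < 1 and informative.)

P[X ≥ 4] ≤ 5/6 ≈ 0.833333.


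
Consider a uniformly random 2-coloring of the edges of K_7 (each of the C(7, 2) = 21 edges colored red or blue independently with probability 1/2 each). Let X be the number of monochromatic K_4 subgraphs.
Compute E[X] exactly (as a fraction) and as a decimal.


Let X = Σ_S X_S over the C(7, 4) = 35 subsets S of size 4, where X_S = 1 if the K_4 on S is monochromatic.
For a fixed S, the K_4 on S has C(4, 2) = 6 edges. P[all 6 edges red] = (1/2)^6, and likewise for blue, so P[monochromatic] = 2·(1/2)^6 = 2^{1 − 6} = 1/32.
Summing: E[X] = C(7, 4) · 2^{1 − 6} = 35 · 1/32 = 35/32.
Numerically: E[X] ≈ 1.0938.

E[X] = C(7,4)·2^(1−C(4,2)) = 35/32 ≈ 1.0938.


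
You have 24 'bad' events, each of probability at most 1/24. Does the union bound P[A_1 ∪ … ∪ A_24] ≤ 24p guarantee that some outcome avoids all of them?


Union bound: P[∪_{i=1}^{24} A_i] ≤ Σ_i P[A_i] ≤ 24·p = 24·(1/24) = 1.
Numerically: 1 ≈ 1.000.
Is 1 < 1? NO.
Since the bound 1 is ≥ 1, the union bound is uninformative here; it does NOT by itself certify existence.

24·p = 1 ≈ 1.000; existence NOT certified by the union bound.


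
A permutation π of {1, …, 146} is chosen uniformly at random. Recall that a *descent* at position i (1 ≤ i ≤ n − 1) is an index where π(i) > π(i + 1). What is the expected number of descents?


Write X = Σ X_I over i = 1, …, 145, with X_I the indicator of one descent.
There are 145 indicators.
For each fixed i, the pair (π(i), π(i+1)) is a uniformly random ordered pair of distinct values from {1, …, 146}; by symmetry P[π(i) > π(i+1)] = 1/2.
By linearity: E[X] = 145 · (1/2) = (146 − 1) · (1/2) = 145/2 ≈ 72.50000.

E[X] = 145/2 = 72.50000.


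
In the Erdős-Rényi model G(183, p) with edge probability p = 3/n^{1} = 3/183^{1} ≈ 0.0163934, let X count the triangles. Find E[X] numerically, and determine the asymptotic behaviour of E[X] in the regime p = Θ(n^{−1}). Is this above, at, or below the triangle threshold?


Number of potential triangles: C(183, 3) = 1004731.
Each occurs with probability p³ ≈ (0.0163934)³ ≈ 4.40565510e-06.
By linearity: E[X] = C(183, 3)·p³ ≈ 1004731 · 4.40565510e-06 ≈ 4.426498.
Here α = 1, so p = 3/n is exactly at the triangle threshold p ~ 1/n. Asymptotically E[X] → c³/6 = 3³/6 = 9/2 ≈ 4.500000, a bounded constant. In this regime the triangle count is asymptotically Poisson(c³/6).

E[X] ≈ 4.426498; in regime p = Θ(1/n^{1}) E[X] stays bounded (at the triangle threshold p ~ 1/n).


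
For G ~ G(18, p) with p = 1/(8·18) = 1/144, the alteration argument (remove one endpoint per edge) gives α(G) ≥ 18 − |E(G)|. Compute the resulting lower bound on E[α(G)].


E[|E(G)|] = C(18, 2)·p = 153 · (1/144) = 17/16.
E[α(G)] ≥ n − E[|E(G)|] = 18 − 17/16 = 271/16.
Numerically: ≈ 16.93750.
(This is only a lower bound; the true E[α(G)] may be larger.)

E[α(G)] ≥ 271/16 ≈ 16.93750.


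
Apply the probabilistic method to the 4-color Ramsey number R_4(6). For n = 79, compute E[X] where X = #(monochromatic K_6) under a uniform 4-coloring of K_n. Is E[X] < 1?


E[X] = C(79, 6) · 4^{1 − 15} = 277962685 · 4^{−14} = 277962685/268435456.
As a reduced fraction: E[X] = 277962685/268435456 ≈ 1.035492.
Is E[X] < 1? NO.
Since E[X] ≥ 1, the first-moment bound is inconclusive at n = 79; it does NOT by itself certify R_4(6) > 79.

E[X] = 277962685/268435456 ≈ 1.035492; E[X] ≥ 1; first-moment method inconclusive here.


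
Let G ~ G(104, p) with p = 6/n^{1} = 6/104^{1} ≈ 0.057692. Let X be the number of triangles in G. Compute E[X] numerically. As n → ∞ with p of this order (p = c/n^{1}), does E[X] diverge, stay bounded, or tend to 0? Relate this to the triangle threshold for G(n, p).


Number of potential triangles: C(104, 3) = 182104.
Each occurs with probability p³ ≈ (0.057692)³ ≈ 1.9202321e-04.
By linearity: E[X] = C(104, 3)·p³ ≈ 182104 · 1.9202321e-04 ≈ 34.96820.
Here α = 1, so p = 6/n is exactly at the triangle threshold p ~ 1/n. Asymptotically E[X] → c³/6 = 6³/6 = 36 ≈ 36.00000, a bounded constant. In this regime the triangle count is asymptotically Poisson(c³/6).

E[X] ≈ 34.96820; in regime p = Θ(1/n^{1}) E[X] stays bounded (at the triangle threshold p ~ 1/n).


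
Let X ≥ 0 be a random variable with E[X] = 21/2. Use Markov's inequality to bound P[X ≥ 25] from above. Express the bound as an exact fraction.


μ = E[X] = 21/2, a = 25.
Markov: P[X ≥ 25] ≤ μ/a = (21/2)/25 = 21/50.
Numerically: ≈ 0.420000.
(Since a = 25 > μ = 10.500000, the bound 21/50 is < 1 and informative.)

P[X ≥ 25] ≤ 21/50 ≈ 0.420000.


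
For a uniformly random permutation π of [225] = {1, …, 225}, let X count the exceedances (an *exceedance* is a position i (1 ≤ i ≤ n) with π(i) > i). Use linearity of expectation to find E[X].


Write X = Σ_{i=1}^{225} X_i, where X_i = 1_{π(i) > i}.
For each fixed i, π(i) is uniform over {1, …, 225} (marginal of a uniform permutation), so P[π(i) > i] = (n − i)/n. Summing: Σ_{i=1}^{225} (n − i)/n = (0 + 1 + … + 224)/225 = 225(225 − 1)/(2·225) = (225 − 1)/2.
Hence E[X] = Σ_{i=1}^{225} (225 − i)/225 = 112 ≈ 112.0000.

E[X] = 112 = 112.0000.


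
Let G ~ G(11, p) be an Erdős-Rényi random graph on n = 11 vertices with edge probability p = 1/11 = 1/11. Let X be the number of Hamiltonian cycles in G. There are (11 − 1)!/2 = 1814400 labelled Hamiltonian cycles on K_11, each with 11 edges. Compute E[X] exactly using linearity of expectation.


K_11 has (11 − 1)!/2 = 1814400 labelled Hamiltonian cycles.
For each such Hamiltonian cycle H, let X_H = 1 if all 11 edges of H are present in G. Then P[X_H = 1] = p^{11} = (1/11)^{11} = 1/285311670611.
By linearity of expectation: E[X] = Σ_H E[X_H] = 1814400 · p^{11} = 1814400 · 1/285311670611 = 1814400/285311670611.
Numerically: E[X] ≈ 6.36e-06.

E[X] = 1814400 · (1/11)^{11} = 1814400/285311670611 ≈ 6.36e-06.


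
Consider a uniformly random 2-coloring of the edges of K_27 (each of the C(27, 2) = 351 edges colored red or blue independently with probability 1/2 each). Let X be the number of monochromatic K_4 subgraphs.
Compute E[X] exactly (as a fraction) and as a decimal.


Let X = Σ_S X_S over the C(27, 4) = 17550 subsets S of size 4, where X_S = 1 if the K_4 on S is monochromatic.
For a fixed S, the K_4 on S has C(4, 2) = 6 edges. P[all 6 edges red] = (1/2)^6, and likewise for blue, so P[monochromatic] = 2·(1/2)^6 = 2^{1 − 6} = 1/32.
By linearity of expectation: E[X] = C(27, 4) · 2^{1 − 6} = 17550 · 1/32 = 8775/16.
Numerically: E[X] ≈ 548.438.

E[X] = C(27,4)·2^(1−C(4,2)) = 8775/16 ≈ 548.438.


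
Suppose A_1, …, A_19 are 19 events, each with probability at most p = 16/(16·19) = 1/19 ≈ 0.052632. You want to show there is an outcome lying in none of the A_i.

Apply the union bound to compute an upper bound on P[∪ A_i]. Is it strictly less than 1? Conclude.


Union bound: P[∪_{i=1}^{19} A_i] ≤ Σ_i P[A_i] ≤ 19·p = 19·(1/19) = 1.
Numerically: 1 ≈ 1.000000.
Is 1 < 1? NO.
Since the bound 1 is ≥ 1, the union bound is uninformative here; it does NOT by itself certify existence.

19·p = 1 ≈ 1.000000; existence NOT certified by the union bound.


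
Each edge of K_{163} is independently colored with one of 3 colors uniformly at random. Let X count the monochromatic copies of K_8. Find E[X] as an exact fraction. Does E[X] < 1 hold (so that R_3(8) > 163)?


E[X] = C(163, 8) · 3^{1 − 28} = 10380216608892 · 3^{−27} = 10380216608892/7625597484987.
As a reduced fraction: E[X] = 128150822332/94143178827 ≈ 1.361.
Is E[X] < 1? NO.
Since E[X] ≥ 1, the first-moment bound is inconclusive at n = 163; it does NOT by itself certify R_3(8) > 163.

E[X] = 128150822332/94143178827 ≈ 1.361; E[X] ≥ 1; first-moment method inconclusive here.


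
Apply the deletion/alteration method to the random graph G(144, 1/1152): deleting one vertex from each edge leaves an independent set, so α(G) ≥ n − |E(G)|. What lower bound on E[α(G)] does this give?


E[|E(G)|] = C(144, 2)·p = 10296 · (1/1152) = 143/16.
E[α(G)] ≥ n − E[|E(G)|] = 144 − 143/16 = 2161/16.
Numerically: ≈ 135.06250.
(This is only a lower bound; the true E[α(G)] may be larger.)

E[α(G)] ≥ 2161/16 ≈ 135.06250.


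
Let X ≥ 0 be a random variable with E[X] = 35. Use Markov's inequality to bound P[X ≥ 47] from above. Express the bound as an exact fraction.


μ = E[X] = 35, a = 47.
Markov: P[X ≥ 47] ≤ μ/a = (35)/47 = 35/47.
Numerically: ≈ 0.745.
(Since a = 47 > μ = 35.000, the bound 35/47 is < 1 and informative.)

P[X ≥ 47] ≤ 35/47 ≈ 0.745.


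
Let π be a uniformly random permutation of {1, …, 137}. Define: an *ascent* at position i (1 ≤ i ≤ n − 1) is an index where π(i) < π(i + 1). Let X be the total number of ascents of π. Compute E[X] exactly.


Write X = Σ X_I over i = 1, …, 136, with X_I the indicator of one ascent.
There are 136 indicators.
For each fixed i, the pair (π(i), π(i+1)) is a uniformly random ordered pair of distinct values from {1, …, 137}; by symmetry P[π(i) < π(i+1)] = 1/2.
By linearity: E[X] = 136 · (1/2) = (137 − 1) · (1/2) = 68 ≈ 68.00000.

E[X] = 68 = 68.00000.


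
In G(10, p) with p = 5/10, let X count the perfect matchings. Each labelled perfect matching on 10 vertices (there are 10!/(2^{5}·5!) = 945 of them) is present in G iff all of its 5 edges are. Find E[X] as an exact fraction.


K_10 has 10!/(2^{5}·5!) = 945 labelled perfect matchings.
For each such perfect matching H, let X_H = 1 if all 5 edges of H are present in G. Then P[X_H = 1] = p^{5} = (1/2)^{5} = 1/32.
By linearity: E[X] = Σ_H E[X_H] = 945 · p^{5} = 945 · 1/32 = 945/32.
Numerically: E[X] ≈ 29.5.

E[X] = 945 · (1/2)^{5} = 945/32 ≈ 29.5.


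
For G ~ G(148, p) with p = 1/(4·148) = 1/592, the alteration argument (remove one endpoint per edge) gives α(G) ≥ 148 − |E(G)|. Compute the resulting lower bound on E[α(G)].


E[|E(G)|] = C(148, 2)·p = 10878 · (1/592) = 147/8.
E[α(G)] ≥ n − E[|E(G)|] = 148 − 147/8 = 1037/8.
Numerically: ≈ 129.625.
(This is only a lower bound; the true E[α(G)] may be larger.)

E[α(G)] ≥ 1037/8 ≈ 129.625.


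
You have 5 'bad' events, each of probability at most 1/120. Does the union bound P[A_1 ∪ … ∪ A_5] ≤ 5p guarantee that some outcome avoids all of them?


Union bound: P[∪_{i=1}^{5} A_i] ≤ Σ_i P[A_i] ≤ 5·p = 5·(1/120) = 1/24.
Numerically: 1/24 ≈ 0.0417.
Is 1/24 < 1? YES.
Since P[∪ A_i] ≤ 1/24 < 1, the complement has P[∩ A_i^c] ≥ 1 − 1/24 = 23/24 > 0, so some outcome avoids every A_i.

5·p = 1/24 ≈ 0.0417; existence CERTIFIED by the union bound.


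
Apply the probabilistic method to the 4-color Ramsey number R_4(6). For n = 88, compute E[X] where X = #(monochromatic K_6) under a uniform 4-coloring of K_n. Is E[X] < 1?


E[X] = C(88, 6) · 4^{1 − 15} = 541931236 · 4^{−14} = 541931236/268435456.
As a reduced fraction: E[X] = 135482809/67108864 ≈ 2.0188512.
Is E[X] < 1? NO.
Since E[X] ≥ 1, the first-moment bound is inconclusive at n = 88; it does NOT by itself certify R_4(6) > 88.

E[X] = 135482809/67108864 ≈ 2.0188512; E[X] ≥ 1; first-moment method inconclusive here.


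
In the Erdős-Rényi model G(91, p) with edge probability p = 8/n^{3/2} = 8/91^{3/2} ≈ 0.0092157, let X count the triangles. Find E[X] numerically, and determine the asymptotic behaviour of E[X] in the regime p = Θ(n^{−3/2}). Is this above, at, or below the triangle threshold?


Number of potential triangles: C(91, 3) = 121485.
Each occurs with probability p³ ≈ (0.0092157)³ ≈ 7.8267903e-07.
By linearity: E[X] = C(91, 3)·p³ ≈ 121485 · 7.8267903e-07 ≈ 0.09508.
Since α = 3/2 > 1, p = c/n^{3/2} = o(1/n) is below the triangle threshold p ~ 1/n. Asymptotically E[X] ~ (c³/6)·n^{3(1−α)} = (8³/6)·n^{-1.5} → 0, so by Markov's inequality G has no triangles w.h.p.

E[X] ≈ 0.09508; in regime p = Θ(1/n^{3/2}) E[X] tends to 0 (below the triangle threshold p ~ 1/n).


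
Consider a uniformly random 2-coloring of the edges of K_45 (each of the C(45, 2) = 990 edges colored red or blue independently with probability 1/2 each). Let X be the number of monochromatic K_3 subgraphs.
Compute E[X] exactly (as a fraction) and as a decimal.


Let X = Σ_S X_S over the C(45, 3) = 14190 subsets S of size 3, where X_S = 1 if the K_3 on S is monochromatic.
For a fixed S, the K_3 on S has C(3, 2) = 3 edges. P[all 3 edges red] = (1/2)^3, and likewise for blue, so P[monochromatic] = 2·(1/2)^3 = 2^{1 − 3} = 1/4.
By linearity: E[X] = C(45, 3) · 2^{1 − 3} = 14190 · 1/4 = 7095/2.
Numerically: E[X] ≈ 3547.50000.

E[X] = C(45,3)·2^(1−C(3,2)) = 7095/2 ≈ 3547.50000.


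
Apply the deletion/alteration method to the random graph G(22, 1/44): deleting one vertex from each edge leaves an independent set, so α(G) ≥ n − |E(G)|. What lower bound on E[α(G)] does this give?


E[|E(G)|] = C(22, 2)·p = 231 · (1/44) = 21/4.
E[α(G)] ≥ n − E[|E(G)|] = 22 − 21/4 = 67/4.
Numerically: ≈ 16.75000.
(This is only a lower bound; the true E[α(G)] may be larger.)

E[α(G)] ≥ 67/4 ≈ 16.75000.


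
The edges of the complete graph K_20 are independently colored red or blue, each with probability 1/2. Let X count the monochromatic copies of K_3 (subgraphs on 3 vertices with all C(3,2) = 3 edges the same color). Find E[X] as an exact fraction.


Let X = Σ_S X_S over the C(20, 3) = 1140 subsets S of size 3, where X_S = 1 if the K_3 on S is monochromatic.
For a fixed S, the K_3 on S has C(3, 2) = 3 edges. P[all 3 edges red] = (1/2)^3, and likewise for blue, so P[monochromatic] = 2·(1/2)^3 = 2^{1 − 3} = 1/4.
By linearity: E[X] = C(20, 3) · 2^{1 − 3} = 1140 · 1/4 = 285.
Numerically: E[X] ≈ 285.000.

E[X] = C(20,3)·2^(1−C(3,2)) = 285 ≈ 285.000.


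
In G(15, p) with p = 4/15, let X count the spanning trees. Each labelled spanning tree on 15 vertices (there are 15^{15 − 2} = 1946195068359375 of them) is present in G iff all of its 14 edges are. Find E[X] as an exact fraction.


K_15 has 15^{15 − 2} = 1946195068359375 labelled spanning trees.
For each such spanning tree H, let X_H = 1 if all 14 edges of H are present in G. Then P[X_H = 1] = p^{14} = (4/15)^{14} = 268435456/29192926025390625.
By linearity of expectation: E[X] = Σ_H E[X_H] = 1946195068359375 · p^{14} = 1946195068359375 · 268435456/29192926025390625 = 268435456/15.
Numerically: E[X] ≈ 1.78957e+07.

E[X] = 1946195068359375 · (4/15)^{14} = 268435456/15 ≈ 1.78957e+07.


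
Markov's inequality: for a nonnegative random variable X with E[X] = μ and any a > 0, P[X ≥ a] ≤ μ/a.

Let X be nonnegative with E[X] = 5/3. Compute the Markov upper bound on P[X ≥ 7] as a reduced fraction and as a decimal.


μ = E[X] = 5/3, a = 7.
Markov: P[X ≥ 7] ≤ μ/a = (5/3)/7 = 5/21.
Numerically: ≈ 0.2381.
(Since a = 7 > μ = 1.6667, the bound 5/21 is < 1 and informative.)

P[X ≥ 7] ≤ 5/21 ≈ 0.2381.


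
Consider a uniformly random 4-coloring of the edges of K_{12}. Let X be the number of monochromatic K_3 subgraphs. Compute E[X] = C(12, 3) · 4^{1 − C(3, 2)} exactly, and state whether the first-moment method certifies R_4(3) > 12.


E[X] = C(12, 3) · 4^{1 − 3} = 220 · 4^{−2} = 220/16.
As a reduced fraction: E[X] = 55/4 ≈ 13.750.
Is E[X] < 1? NO.
Since E[X] ≥ 1, the first-moment bound is inconclusive at n = 12; it does NOT by itself certify R_4(3) > 12.

E[X] = 55/4 ≈ 13.750; E[X] ≥ 1; first-moment method inconclusive here.


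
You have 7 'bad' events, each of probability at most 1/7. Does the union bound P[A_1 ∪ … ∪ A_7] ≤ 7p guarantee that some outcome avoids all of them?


Union bound: P[∪_{i=1}^{7} A_i] ≤ Σ_i P[A_i] ≤ 7·p = 7·(1/7) = 1.
Numerically: 1 ≈ 1.00000.
Is 1 < 1? NO.
Since the bound 1 is ≥ 1, the union bound is uninformative here; it does NOT by itself certify existence.

7·p = 1 ≈ 1.00000; existence NOT certified by the union bound.


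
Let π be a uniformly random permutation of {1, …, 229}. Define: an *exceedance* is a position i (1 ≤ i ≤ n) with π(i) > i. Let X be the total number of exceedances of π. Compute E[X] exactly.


Write X = Σ_{i=1}^{229} X_i, where X_i = 1_{π(i) > i}.
For each fixed i, π(i) is uniform over {1, …, 229} (marginal of a uniform permutation), so P[π(i) > i] = (n − i)/n. Summing: Σ_{i=1}^{229} (n − i)/n = (0 + 1 + … + 228)/229 = 229(229 − 1)/(2·229) = (229 − 1)/2.
Hence E[X] = Σ_{i=1}^{229} (229 − i)/229 = 114 ≈ 114.00000.

E[X] = 114 = 114.00000.


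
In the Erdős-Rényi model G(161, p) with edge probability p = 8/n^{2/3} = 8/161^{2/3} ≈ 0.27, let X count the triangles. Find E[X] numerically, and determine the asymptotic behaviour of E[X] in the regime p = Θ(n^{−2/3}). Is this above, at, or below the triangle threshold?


Number of potential triangles: C(161, 3) = 682640.
Each occurs with probability p³ ≈ (0.27)³ ≈ 1.97523e-02.
By linearity: E[X] = C(161, 3)·p³ ≈ 682640 · 1.97523e-02 ≈ 13483.727.
Since α = 2/3 < 1, p = c/n^{2/3} ≫ 1/n is above the triangle threshold p ~ 1/n. Asymptotically E[X] ~ (c³/6)·n^{3(1−α)} = (8³/6)·n^{1} → ∞; triangles are abundant w.h.p.

E[X] ≈ 13483.727; in regime p = Θ(1/n^{2/3}) E[X] diverges (above the triangle threshold p ~ 1/n).


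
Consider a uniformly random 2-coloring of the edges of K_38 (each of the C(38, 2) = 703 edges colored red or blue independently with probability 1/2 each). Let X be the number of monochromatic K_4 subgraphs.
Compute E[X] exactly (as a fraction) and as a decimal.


Let X = Σ_S X_S over the C(38, 4) = 73815 subsets S of size 4, where X_S = 1 if the K_4 on S is monochromatic.
For a fixed S, the K_4 on S has C(4, 2) = 6 edges. P[all 6 edges red] = (1/2)^6, and likewise for blue, so P[monochromatic] = 2·(1/2)^6 = 2^{1 − 6} = 1/32.
Summing: E[X] = C(38, 4) · 2^{1 − 6} = 73815 · 1/32 = 73815/32.
Numerically: E[X] ≈ 2306.71875.

E[X] = C(38,4)·2^(1−C(4,2)) = 73815/32 ≈ 2306.71875.


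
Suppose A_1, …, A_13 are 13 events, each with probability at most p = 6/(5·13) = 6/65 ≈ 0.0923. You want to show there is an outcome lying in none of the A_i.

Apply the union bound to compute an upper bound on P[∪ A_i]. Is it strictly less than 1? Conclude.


Union bound: P[∪_{i=1}^{13} A_i] ≤ Σ_i P[A_i] ≤ 13·p = 13·(6/65) = 6/5.
Numerically: 6/5 ≈ 1.2000.
Is 6/5 < 1? NO.
Since the bound 6/5 is ≥ 1, the union bound is uninformative here; it does NOT by itself certify existence.

13·p = 6/5 ≈ 1.2000; existence NOT certified by the union bound.


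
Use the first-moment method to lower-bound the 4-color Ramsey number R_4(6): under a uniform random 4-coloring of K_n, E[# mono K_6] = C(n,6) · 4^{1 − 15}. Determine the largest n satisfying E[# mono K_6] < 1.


We need C(n, 6) · 4^{1 − 15} < 1, i.e. C(n, 6) < 4^{15 − 1} = 268435456.
Check values of n near the boundary:
  n = 76: C(76, 6) = 218618940; 218618940 < 268435456? YES
  n = 77: C(77, 6) = 237093780; 237093780 < 268435456? YES
  n = 78: C(78, 6) = 256851595; 256851595 < 268435456? YES
  n = 79: C(79, 6) = 277962685; 277962685 < 268435456? NO
The largest n with C(n, 6) < 268435456 is n = 78 (where E[X] = 256851595/268435456 ≈ 0.95685). Hence R_4(6) > 78, i.e. R_4(6) ≥ 79.

Largest n = 78; hence R_4(6) > 78.


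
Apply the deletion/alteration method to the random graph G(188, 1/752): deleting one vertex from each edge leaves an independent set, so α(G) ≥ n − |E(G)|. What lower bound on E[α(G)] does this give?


E[|E(G)|] = C(188, 2)·p = 17578 · (1/752) = 187/8.
E[α(G)] ≥ n − E[|E(G)|] = 188 − 187/8 = 1317/8.
Numerically: ≈ 164.625.
(This is only a lower bound; the true E[α(G)] may be larger.)

E[α(G)] ≥ 1317/8 ≈ 164.625.


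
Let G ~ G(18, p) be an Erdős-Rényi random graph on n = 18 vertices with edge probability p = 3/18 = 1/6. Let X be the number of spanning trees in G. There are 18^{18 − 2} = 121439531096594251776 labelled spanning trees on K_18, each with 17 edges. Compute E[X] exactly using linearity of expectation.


K_18 has 18^{18 − 2} = 121439531096594251776 labelled spanning trees.
For each such spanning tree H, let X_H = 1 if all 17 edges of H are present in G. Then P[X_H = 1] = p^{17} = (1/6)^{17} = 1/16926659444736.
By linearity: E[X] = Σ_H E[X_H] = 121439531096594251776 · p^{17} = 121439531096594251776 · 1/16926659444736 = 14348907/2.
Numerically: E[X] ≈ 7.1745e+06.

E[X] = 121439531096594251776 · (1/6)^{17} = 14348907/2 ≈ 7.1745e+06.


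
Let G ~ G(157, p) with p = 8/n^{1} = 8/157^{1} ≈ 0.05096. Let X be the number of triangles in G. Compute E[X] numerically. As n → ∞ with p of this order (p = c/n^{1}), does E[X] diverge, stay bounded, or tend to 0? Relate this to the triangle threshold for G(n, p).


Number of potential triangles: C(157, 3) = 632710.
Each occurs with probability p³ ≈ (0.05096)³ ≈ 1.323034e-04.
By linearity: E[X] = C(157, 3)·p³ ≈ 632710 · 1.323034e-04 ≈ 83.7097.
Here α = 1, so p = 8/n is exactly at the triangle threshold p ~ 1/n. Asymptotically E[X] → c³/6 = 8³/6 = 256/3 ≈ 85.3333, a bounded constant. In this regime the triangle count is asymptotically Poisson(c³/6).

E[X] ≈ 83.7097; in regime p = Θ(1/n^{1}) E[X] stays bounded (at the triangle threshold p ~ 1/n).


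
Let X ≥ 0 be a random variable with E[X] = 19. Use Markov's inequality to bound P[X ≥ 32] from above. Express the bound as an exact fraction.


μ = E[X] = 19, a = 32.
Markov: P[X ≥ 32] ≤ μ/a = (19)/32 = 19/32.
Numerically: ≈ 0.5938.
(Since a = 32 > μ = 19.0000, the bound 19/32 is < 1 and informative.)

P[X ≥ 32] ≤ 19/32 ≈ 0.5938.


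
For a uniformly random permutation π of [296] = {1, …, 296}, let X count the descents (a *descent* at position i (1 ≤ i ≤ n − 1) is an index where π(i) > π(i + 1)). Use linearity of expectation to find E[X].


Write X = Σ X_I over i = 1, …, 295, with X_I the indicator of one descent.
There are 295 indicators.
For each fixed i, the pair (π(i), π(i+1)) is a uniformly random ordered pair of distinct values from {1, …, 296}; by symmetry P[π(i) > π(i+1)] = 1/2.
By linearity: E[X] = 295 · (1/2) = (296 − 1) · (1/2) = 295/2 ≈ 147.5000.

E[X] = 295/2 = 147.5000.


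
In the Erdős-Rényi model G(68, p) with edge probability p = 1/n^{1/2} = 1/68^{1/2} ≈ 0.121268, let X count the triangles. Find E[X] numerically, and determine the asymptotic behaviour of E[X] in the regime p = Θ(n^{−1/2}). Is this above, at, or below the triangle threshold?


Number of potential triangles: C(68, 3) = 50116.
Each occurs with probability p³ ≈ (0.121268)³ ≈ 1.78335018e-03.
By linearity: E[X] = C(68, 3)·p³ ≈ 50116 · 1.78335018e-03 ≈ 89.374378.
Since α = 1/2 < 1, p = c/n^{1/2} ≫ 1/n is above the triangle threshold p ~ 1/n. Asymptotically E[X] ~ (c³/6)·n^{3(1−α)} = (1³/6)·n^{1.5} → ∞; triangles are abundant w.h.p.

E[X] ≈ 89.374378; in regime p = Θ(1/n^{1/2}) E[X] diverges (above the triangle threshold p ~ 1/n).


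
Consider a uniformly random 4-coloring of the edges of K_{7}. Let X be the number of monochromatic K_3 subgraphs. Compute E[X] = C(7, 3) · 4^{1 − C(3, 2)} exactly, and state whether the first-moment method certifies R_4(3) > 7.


E[X] = C(7, 3) · 4^{1 − 3} = 35 · 4^{−2} = 35/16.
As a reduced fraction: E[X] = 35/16 ≈ 2.1875000.
Is E[X] < 1? NO.
Since E[X] ≥ 1, the first-moment bound is inconclusive at n = 7; it does NOT by itself certify R_4(3) > 7.

E[X] = 35/16 ≈ 2.1875000; E[X] ≥ 1; first-moment method inconclusive here.


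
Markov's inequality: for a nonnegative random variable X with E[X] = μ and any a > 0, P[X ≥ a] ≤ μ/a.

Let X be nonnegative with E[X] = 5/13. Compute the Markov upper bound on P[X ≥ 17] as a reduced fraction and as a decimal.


μ = E[X] = 5/13, a = 17.
Markov: P[X ≥ 17] ≤ μ/a = (5/13)/17 = 5/221.
Numerically: ≈ 0.023.
(Since a = 17 > μ = 0.385, the bound 5/221 is < 1 and informative.)

P[X ≥ 17] ≤ 5/221 ≈ 0.023.


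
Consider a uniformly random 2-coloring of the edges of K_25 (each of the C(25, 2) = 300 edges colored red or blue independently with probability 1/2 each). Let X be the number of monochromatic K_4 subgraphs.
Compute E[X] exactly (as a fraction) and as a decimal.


Let X = Σ_S X_S over the C(25, 4) = 12650 subsets S of size 4, where X_S = 1 if the K_4 on S is monochromatic.
For a fixed S, the K_4 on S has C(4, 2) = 6 edges. P[all 6 edges red] = (1/2)^6, and likewise for blue, so P[monochromatic] = 2·(1/2)^6 = 2^{1 − 6} = 1/32.
By linearity: E[X] = C(25, 4) · 2^{1 − 6} = 12650 · 1/32 = 6325/16.
Numerically: E[X] ≈ 395.3125.

E[X] = C(25,4)·2^(1−C(4,2)) = 6325/16 ≈ 395.3125.


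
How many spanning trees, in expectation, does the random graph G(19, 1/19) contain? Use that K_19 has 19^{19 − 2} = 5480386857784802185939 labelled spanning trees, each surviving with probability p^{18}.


K_19 has 19^{19 − 2} = 5480386857784802185939 labelled spanning trees.
For each such spanning tree H, let X_H = 1 if all 18 edges of H are present in G. Then P[X_H = 1] = p^{18} = (1/19)^{18} = 1/104127350297911241532841.
By linearity of expectation: E[X] = Σ_H E[X_H] = 5480386857784802185939 · p^{18} = 5480386857784802185939 · 1/104127350297911241532841 = 1/19.
Numerically: E[X] ≈ 0.0526.

E[X] = 5480386857784802185939 · (1/19)^{18} = 1/19 ≈ 0.0526.


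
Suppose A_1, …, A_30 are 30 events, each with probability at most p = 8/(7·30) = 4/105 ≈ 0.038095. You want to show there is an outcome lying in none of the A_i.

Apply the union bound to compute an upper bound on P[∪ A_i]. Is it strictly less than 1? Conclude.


Union bound: P[∪_{i=1}^{30} A_i] ≤ Σ_i P[A_i] ≤ 30·p = 30·(4/105) = 8/7.
Numerically: 8/7 ≈ 1.142857.
Is 8/7 < 1? NO.
Since the bound 8/7 is ≥ 1, the union bound is uninformative here; it does NOT by itself certify existence.

30·p = 8/7 ≈ 1.142857; existence NOT certified by the union bound.


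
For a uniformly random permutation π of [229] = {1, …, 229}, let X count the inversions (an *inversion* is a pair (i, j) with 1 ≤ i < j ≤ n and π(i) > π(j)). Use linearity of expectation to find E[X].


Write X = Σ X_I over the C(229, 2) = 26106 pairs i < j, with X_I the indicator of one inversion.
There are 26106 indicators.
For each fixed pair i < j, the values π(i) and π(j) are two distinct elements of {1, …, 229} in uniformly random order; by symmetry P[π(i) > π(j)] = 1/2.
By linearity: E[X] = 26106 · (1/2) = C(229, 2) · (1/2) = 26106/2 = 13053 ≈ 13053.000.

E[X] = 13053 = 13053.000.


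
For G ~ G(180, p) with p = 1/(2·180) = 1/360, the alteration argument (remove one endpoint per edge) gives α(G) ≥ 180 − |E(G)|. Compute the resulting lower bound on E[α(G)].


E[|E(G)|] = C(180, 2)·p = 16110 · (1/360) = 179/4.
E[α(G)] ≥ n − E[|E(G)|] = 180 − 179/4 = 541/4.
Numerically: ≈ 135.25000.
(This is only a lower bound; the true E[α(G)] may be larger.)

E[α(G)] ≥ 541/4 ≈ 135.25000.


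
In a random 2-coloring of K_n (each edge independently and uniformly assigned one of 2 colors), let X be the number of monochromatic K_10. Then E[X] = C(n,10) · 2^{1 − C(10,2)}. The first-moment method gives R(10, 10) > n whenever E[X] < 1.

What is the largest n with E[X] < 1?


We need C(n, 10) · 2^{1 − 45} < 1, i.e. C(n, 10) < 2^{45 − 1} = 17592186044416.
Check values of n near the boundary:
  n = 94: C(94, 10) = 9041256841903; 9041256841903 < 17592186044416? YES
  n = 95: C(95, 10) = 10104934117421; 10104934117421 < 17592186044416? YES
  n = 96: C(96, 10) = 11279926456656; 11279926456656 < 17592186044416? YES
  n = 97: C(97, 10) = 12576469727536; 12576469727536 < 17592186044416? YES
  n = 98: C(98, 10) = 14005614014756; 14005614014756 < 17592186044416? YES
  n = 99: C(99, 10) = 15579278510796; 15579278510796 < 17592186044416? YES
  n = 100: C(100, 10) = 17310309456440; 17310309456440 < 17592186044416? YES
  n = 101: C(101, 10) = 19212541264840; 19212541264840 < 17592186044416? NO
  n = 102: C(102, 10) = 21300860967540; 21300860967540 < 17592186044416? NO
  n = 103: C(103, 10) = 23591276125340; 23591276125340 < 17592186044416? NO
The largest n with C(n, 10) < 17592186044416 is n = 100 (where E[X] = 2163788682055/2199023255552 ≈ 0.98398). Hence R(10, 10) > 100, i.e. R(10, 10) ≥ 101.

Largest n = 100; hence R(10, 10) > 100.


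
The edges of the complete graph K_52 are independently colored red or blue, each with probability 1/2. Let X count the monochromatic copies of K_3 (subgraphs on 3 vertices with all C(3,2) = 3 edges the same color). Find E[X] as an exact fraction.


Let X = Σ_S X_S over the C(52, 3) = 22100 subsets S of size 3, where X_S = 1 if the K_3 on S is monochromatic.
For a fixed S, the K_3 on S has C(3, 2) = 3 edges. P[all 3 edges red] = (1/2)^3, and likewise for blue, so P[monochromatic] = 2·(1/2)^3 = 2^{1 − 3} = 1/4.
Summing: E[X] = C(52, 3) · 2^{1 − 3} = 22100 · 1/4 = 5525.
Numerically: E[X] ≈ 5525.000000.

E[X] = C(52,3)·2^(1−C(3,2)) = 5525 ≈ 5525.000000.


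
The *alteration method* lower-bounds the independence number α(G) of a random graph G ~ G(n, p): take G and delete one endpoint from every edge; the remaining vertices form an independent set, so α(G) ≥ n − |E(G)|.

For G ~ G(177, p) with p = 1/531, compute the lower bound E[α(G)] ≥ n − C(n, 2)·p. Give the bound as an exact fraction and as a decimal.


E[|E(G)|] = C(177, 2)·p = 15576 · (1/531) = 88/3.
E[α(G)] ≥ n − E[|E(G)|] = 177 − 88/3 = 443/3.
Numerically: ≈ 147.6667.
(This is only a lower bound; the true E[α(G)] may be larger.)

E[α(G)] ≥ 443/3 ≈ 147.6667.


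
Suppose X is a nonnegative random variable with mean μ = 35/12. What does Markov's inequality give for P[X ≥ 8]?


μ = E[X] = 35/12, a = 8.
Markov: P[X ≥ 8] ≤ μ/a = (35/12)/8 = 35/96.
Numerically: ≈ 0.36458.
(Since a = 8 > μ = 2.91667, the bound 35/96 is < 1 and informative.)

P[X ≥ 8] ≤ 35/96 ≈ 0.36458.


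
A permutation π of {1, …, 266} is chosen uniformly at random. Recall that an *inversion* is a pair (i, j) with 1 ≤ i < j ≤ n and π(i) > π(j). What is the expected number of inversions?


Write X = Σ X_I over the C(266, 2) = 35245 pairs i < j, with X_I the indicator of one inversion.
There are 35245 indicators.
For each fixed pair i < j, the values π(i) and π(j) are two distinct elements of {1, …, 266} in uniformly random order; by symmetry P[π(i) > π(j)] = 1/2.
By linearity: E[X] = 35245 · (1/2) = C(266, 2) · (1/2) = 35245/2 = 35245/2 ≈ 17622.5000.

E[X] = 35245/2 = 17622.5000.


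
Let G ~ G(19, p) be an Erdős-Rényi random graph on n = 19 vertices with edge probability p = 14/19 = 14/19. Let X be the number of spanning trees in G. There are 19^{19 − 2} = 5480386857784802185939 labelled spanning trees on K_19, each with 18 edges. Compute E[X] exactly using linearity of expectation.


K_19 has 19^{19 − 2} = 5480386857784802185939 labelled spanning trees.
For each such spanning tree H, let X_H = 1 if all 18 edges of H are present in G. Then P[X_H = 1] = p^{18} = (14/19)^{18} = 426878854210636742656/104127350297911241532841.
By linearity: E[X] = Σ_H E[X_H] = 5480386857784802185939 · p^{18} = 5480386857784802185939 · 426878854210636742656/104127350297911241532841 = 426878854210636742656/19.
Numerically: E[X] ≈ 2.24673e+19.

E[X] = 5480386857784802185939 · (14/19)^{18} = 426878854210636742656/19 ≈ 2.24673e+19.


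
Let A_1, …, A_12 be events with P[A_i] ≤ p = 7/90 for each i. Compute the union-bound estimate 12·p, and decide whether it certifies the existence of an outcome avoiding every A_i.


Union bound: P[∪_{i=1}^{12} A_i] ≤ Σ_i P[A_i] ≤ 12·p = 12·(7/90) = 14/15.
Numerically: 14/15 ≈ 0.93333.
Is 14/15 < 1? YES.
Since P[∪ A_i] ≤ 14/15 < 1, the complement has P[∩ A_i^c] ≥ 1 − 14/15 = 1/15 > 0, so some outcome avoids every A_i.

12·p = 14/15 ≈ 0.93333; existence CERTIFIED by the union bound.


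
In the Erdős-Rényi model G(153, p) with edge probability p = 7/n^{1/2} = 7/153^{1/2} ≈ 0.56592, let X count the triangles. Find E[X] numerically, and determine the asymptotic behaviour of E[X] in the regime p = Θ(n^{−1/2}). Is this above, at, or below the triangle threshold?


Number of potential triangles: C(153, 3) = 585276.
Each occurs with probability p³ ≈ (0.56592)³ ≈ 1.8124122e-01.
By linearity: E[X] = C(153, 3)·p³ ≈ 585276 · 1.8124122e-01 ≈ 106076.13552.
Since α = 1/2 < 1, p = c/n^{1/2} ≫ 1/n is above the triangle threshold p ~ 1/n. Asymptotically E[X] ~ (c³/6)·n^{3(1−α)} = (7³/6)·n^{1.5} → ∞; triangles are abundant w.h.p.

E[X] ≈ 106076.13552; in regime p = Θ(1/n^{1/2}) E[X] diverges (above the triangle threshold p ~ 1/n).


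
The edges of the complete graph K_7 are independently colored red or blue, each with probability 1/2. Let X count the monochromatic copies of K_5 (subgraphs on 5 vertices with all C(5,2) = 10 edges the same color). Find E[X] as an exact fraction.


Let X = Σ_S X_S over the C(7, 5) = 21 subsets S of size 5, where X_S = 1 if the K_5 on S is monochromatic.
For a fixed S, the K_5 on S has C(5, 2) = 10 edges. P[all 10 edges red] = (1/2)^10, and likewise for blue, so P[monochromatic] = 2·(1/2)^10 = 2^{1 − 10} = 1/512.
By linearity: E[X] = C(7, 5) · 2^{1 − 10} = 21 · 1/512 = 21/512.
Numerically: E[X] ≈ 0.041016.

E[X] = C(7,5)·2^(1−C(5,2)) = 21/512 ≈ 0.041016.


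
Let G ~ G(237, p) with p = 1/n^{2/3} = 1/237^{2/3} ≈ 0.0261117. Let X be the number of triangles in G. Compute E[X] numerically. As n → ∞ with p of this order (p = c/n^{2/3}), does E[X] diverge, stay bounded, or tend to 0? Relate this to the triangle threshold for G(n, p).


Number of potential triangles: C(237, 3) = 2190670.
Each occurs with probability p³ ≈ (0.0261117)³ ≈ 1.78034147e-05.
By linearity: E[X] = C(237, 3)·p³ ≈ 2190670 · 1.78034147e-05 ≈ 39.001406.
Since α = 2/3 < 1, p = c/n^{2/3} ≫ 1/n is above the triangle threshold p ~ 1/n. Asymptotically E[X] ~ (c³/6)·n^{3(1−α)} = (1³/6)·n^{1} → ∞; triangles are abundant w.h.p.

E[X] ≈ 39.001406; in regime p = Θ(1/n^{2/3}) E[X] diverges (above the triangle threshold p ~ 1/n).


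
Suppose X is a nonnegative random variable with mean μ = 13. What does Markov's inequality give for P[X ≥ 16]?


μ = E[X] = 13, a = 16.
Markov: P[X ≥ 16] ≤ μ/a = (13)/16 = 13/16.
Numerically: ≈ 0.812.
(Since a = 16 > μ = 13.000, the bound 13/16 is < 1 and informative.)

P[X ≥ 16] ≤ 13/16 ≈ 0.812.


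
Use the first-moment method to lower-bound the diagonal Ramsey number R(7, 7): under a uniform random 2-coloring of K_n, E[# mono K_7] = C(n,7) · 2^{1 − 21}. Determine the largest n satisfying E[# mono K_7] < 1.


We need C(n, 7) · 2^{1 − 21} < 1, i.e. C(n, 7) < 2^{21 − 1} = 1048576.
Check values of n near the boundary:
  n = 24: C(24, 7) = 346104; 346104 < 1048576? YES
  n = 25: C(25, 7) = 480700; 480700 < 1048576? YES
  n = 26: C(26, 7) = 657800; 657800 < 1048576? YES
  n = 27: C(27, 7) = 888030; 888030 < 1048576? YES
  n = 28: C(28, 7) = 1184040; 1184040 < 1048576? NO
The largest n with C(n, 7) < 1048576 is n = 27 (where E[X] = 444015/524288 ≈ 0.8469). Hence R(7, 7) > 27, i.e. R(7, 7) ≥ 28.

Largest n = 27; hence R(7, 7) > 27.


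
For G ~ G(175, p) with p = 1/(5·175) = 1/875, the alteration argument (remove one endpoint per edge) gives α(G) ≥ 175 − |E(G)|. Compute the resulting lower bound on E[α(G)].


E[|E(G)|] = C(175, 2)·p = 15225 · (1/875) = 87/5.
E[α(G)] ≥ n − E[|E(G)|] = 175 − 87/5 = 788/5.
Numerically: ≈ 157.600.
(This is only a lower bound; the true E[α(G)] may be larger.)

E[α(G)] ≥ 788/5 ≈ 157.600.


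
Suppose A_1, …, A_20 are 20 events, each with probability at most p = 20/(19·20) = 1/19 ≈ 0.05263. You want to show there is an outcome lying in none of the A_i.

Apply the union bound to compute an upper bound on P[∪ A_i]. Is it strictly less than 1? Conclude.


Union bound: P[∪_{i=1}^{20} A_i] ≤ Σ_i P[A_i] ≤ 20·p = 20·(1/19) = 20/19.
Numerically: 20/19 ≈ 1.05263.
Is 20/19 < 1? NO.
Since the bound 20/19 is ≥ 1, the union bound is uninformative here; it does NOT by itself certify existence.

20·p = 20/19 ≈ 1.05263; existence NOT certified by the union bound.


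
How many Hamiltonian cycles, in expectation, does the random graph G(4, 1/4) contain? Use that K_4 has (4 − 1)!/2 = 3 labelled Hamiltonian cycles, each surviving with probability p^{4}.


K_4 has (4 − 1)!/2 = 3 labelled Hamiltonian cycles.
For each such Hamiltonian cycle H, let X_H = 1 if all 4 edges of H are present in G. Then P[X_H = 1] = p^{4} = (1/4)^{4} = 1/256.
By linearity of expectation: E[X] = Σ_H E[X_H] = 3 · p^{4} = 3 · 1/256 = 3/256.
Numerically: E[X] ≈ 0.011719.

E[X] = 3 · (1/4)^{4} = 3/256 ≈ 0.011719.
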